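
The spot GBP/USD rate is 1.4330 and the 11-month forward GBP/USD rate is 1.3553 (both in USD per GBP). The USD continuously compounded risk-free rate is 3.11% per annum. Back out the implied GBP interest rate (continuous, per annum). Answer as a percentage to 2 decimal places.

9.19%

F = S·e^((r_USD − r_GBP)T) ⇒ r_GBP = r_USD − ln(F/S)/T
ln(1.3553/1.4330) = -0.055747; /(11/12) = -0.060815
r_GBP = 0.0311 + 0.060815 = 0.091915
r_GBP = 9.19%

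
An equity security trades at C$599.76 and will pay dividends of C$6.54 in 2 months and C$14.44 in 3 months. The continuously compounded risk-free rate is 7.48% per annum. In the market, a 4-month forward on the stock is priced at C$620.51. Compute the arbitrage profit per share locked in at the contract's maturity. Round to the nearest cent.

PV(dividends) I = 6.54·e^(−0.0748·2/12) + 14.44·e^(−0.0748·3/12) = 20.6315
Fair forward F* = (S − I)·e^(rT) = (599.76 − 20.6315)·e^0.024933 = 579.1285 × 1.025246 = 593.7492
Market C$620.51 > fair 593.7492: forward overpriced → cash-and-carry (borrow at r, buy the stock and collect the dividends, short the forward).
Profit at T = |F_mkt − F*| = |620.51 − 593.7492| = C$26.76 per share

C$26.76 per share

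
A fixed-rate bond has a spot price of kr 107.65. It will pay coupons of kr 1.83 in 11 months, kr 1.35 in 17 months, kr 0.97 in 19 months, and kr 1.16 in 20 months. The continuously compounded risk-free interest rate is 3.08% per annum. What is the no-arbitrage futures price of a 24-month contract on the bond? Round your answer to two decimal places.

kr 109.07

PV(coupons) I = 1.83·e^(−0.0308·11/12) + 1.35·e^(−0.0308·17/12) + 0.97·e^(−0.0308·19/12) + 1.16·e^(−0.0308·20/12)
I = 1.7791 + 1.2924 + 0.9238 + 1.1020 = 5.0973
F = (S − I)·e^(rT) = (107.65 − 5.0973) · e^(0.0308·24/12)
= 102.5527 · e^0.061600 = 102.5527 × 1.063537 = kr 109.07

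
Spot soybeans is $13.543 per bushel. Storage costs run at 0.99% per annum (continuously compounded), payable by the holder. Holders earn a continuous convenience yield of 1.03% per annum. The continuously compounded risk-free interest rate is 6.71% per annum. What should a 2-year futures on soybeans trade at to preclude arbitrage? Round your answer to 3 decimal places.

Net carry = r + u − y = 0.0671 + 0.0099 − 0.0103 = 0.0667
F = S·e^((r+u−y)T) = 13.543 · e^(0.0667 × 2) = 13.543 · e^0.133400
= 13.543 × 1.142707 = $15.476 per bushel

$15.476 per bushel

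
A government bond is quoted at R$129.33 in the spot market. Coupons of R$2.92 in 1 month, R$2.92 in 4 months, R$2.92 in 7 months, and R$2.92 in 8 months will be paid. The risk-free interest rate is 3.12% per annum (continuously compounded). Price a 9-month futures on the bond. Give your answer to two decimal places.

R$120.59

PV(coupons) I = 2.92·e^(−0.0312·1/12) + 2.92·e^(−0.0312·4/12) + 2.92·e^(−0.0312·7/12) + 2.92·e^(−0.0312·8/12)
I = 2.9124 + 2.8898 + 2.8673 + 2.8599 = 11.5294
F = (S − I)·e^(rT) = (129.33 − 11.5294) · e^(0.0312·9/12)
= 117.8006 · e^0.023400 = 117.8006 × 1.023676 = R$120.59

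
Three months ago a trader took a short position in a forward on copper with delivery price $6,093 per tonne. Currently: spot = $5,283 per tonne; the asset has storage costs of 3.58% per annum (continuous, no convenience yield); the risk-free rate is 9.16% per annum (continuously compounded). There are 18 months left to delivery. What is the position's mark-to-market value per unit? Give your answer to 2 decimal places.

-$263.66 per tonne

Current fair forward for the remaining 18 months: F = S·e^((r + u)·T), (r + u) = 0.0916 + 0.0358 = 0.1274
F = 5283 · e^(0.1274 × 18/12) = 5283 × 1.21058050 = 6395.4968
Value of long forward = (F − K)·e^(−rT) = (6395.4968 − 6093) · e^(−0.0916·18/12)
= 302.4968 × 0.87162151 = 263.66
Short position value = −(long value) = -$263.66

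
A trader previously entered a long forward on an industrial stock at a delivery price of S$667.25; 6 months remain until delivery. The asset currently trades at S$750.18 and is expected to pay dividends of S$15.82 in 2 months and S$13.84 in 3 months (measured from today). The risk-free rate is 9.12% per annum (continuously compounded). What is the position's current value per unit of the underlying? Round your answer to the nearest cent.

S$83.56

PV(remaining dividends) I = 15.82·e^(−0.0912·2/12) + 13.84·e^(−0.0912·3/12) = 29.1094
Current forward F = (S − I)·e^(rT) = (750.18 − 29.1094)·e^(0.0912·6/12) = 721.0706 × 1.046656 = 754.7129
Value (long) = (F − K)·e^(−rT) = (754.7129 − 667.25) × 0.955424 = 83.5642
Value = S$83.56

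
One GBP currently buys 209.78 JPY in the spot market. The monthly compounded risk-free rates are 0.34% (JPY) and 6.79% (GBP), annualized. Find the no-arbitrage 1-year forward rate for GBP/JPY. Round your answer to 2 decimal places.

By covered interest parity, F = S · (1+r_JPY/12)^(12T) / (1+r_GBP/12)^(12T)
= 209.78 × 1.003405 / 1.070053 = 209.78 × 0.937715
F = 196.71 JPY per GBP

196.71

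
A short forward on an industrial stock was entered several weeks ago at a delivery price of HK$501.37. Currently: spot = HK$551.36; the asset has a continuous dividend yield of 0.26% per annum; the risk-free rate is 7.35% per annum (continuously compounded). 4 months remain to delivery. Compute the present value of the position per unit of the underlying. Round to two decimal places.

-HK$61.65

Current fair forward for the remaining 4 months: F = S·e^((r − q)·T), (r − q) = 0.0735 − 0.0026 = 0.0709
F = 551.36 · e^(0.0709 × 4/12) = 551.36 × 1.023915 = 564.5458
Value of long forward = (F − K)·e^(−rT) = (564.5458 − 501.37) · e^(−0.0735·4/12)
= 63.1758 × 0.975798 = 61.65
Short position value = −(long value) = -HK$61.65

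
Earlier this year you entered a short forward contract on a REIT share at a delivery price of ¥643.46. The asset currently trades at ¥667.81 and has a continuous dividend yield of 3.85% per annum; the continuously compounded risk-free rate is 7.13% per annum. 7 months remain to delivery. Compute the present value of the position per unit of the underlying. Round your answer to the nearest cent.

-¥35.73

Current fair forward for the remaining 7 months: F = S·e^((r − q)·T), (r − q) = 0.0713 − 0.0385 = 0.0328
F = 667.81 · e^(0.0328 × 7/12) = 667.81 × 1.019318 = 680.7108
Value of long forward = (F − K)·e^(−rT) = (680.7108 − 643.46) · e^(−0.0713·7/12)
= 37.2508 × 0.959261 = 35.73
Short position value = −(long value) = -¥35.73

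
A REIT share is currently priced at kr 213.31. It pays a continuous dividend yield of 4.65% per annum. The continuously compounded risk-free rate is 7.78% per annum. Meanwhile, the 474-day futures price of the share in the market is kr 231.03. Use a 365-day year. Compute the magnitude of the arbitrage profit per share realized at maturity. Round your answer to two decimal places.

Fair futures: F* = S·e^(carry·T), with carry = (r − q) = 0.0778 − 0.0465 = 0.0313
F* = 213.31 · e^(0.0313 × 474/365) = 213.31 · e^0.040647 = 213.31 × 1.041484 = kr 222.1590
Market kr 231.03 > fair kr 222.1590: forward overpriced → cash-and-carry (buy spot, short the forward).
At maturity, profit = |F_mkt − F*| = |231.03 − 222.1590| = kr 8.87 per share

kr 8.87 per share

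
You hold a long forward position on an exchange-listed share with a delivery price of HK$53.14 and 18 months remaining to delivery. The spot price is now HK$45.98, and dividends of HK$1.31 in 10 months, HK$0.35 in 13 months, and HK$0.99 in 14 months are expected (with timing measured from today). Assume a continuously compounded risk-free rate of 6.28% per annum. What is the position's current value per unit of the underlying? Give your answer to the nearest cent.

PV(remaining dividends) I = 1.31·e^(−0.0628·10/12) + 0.35·e^(−0.0628·13/12) + 0.99·e^(−0.0628·14/12) = 2.4902
Current forward F = (S − I)·e^(rT) = (45.98 − 2.4902)·e^(0.0628·18/12) = 43.4898 × 1.098779 = 47.7857
Value (long) = (F − K)·e^(−rT) = (47.7857 − 53.14) × 0.910101 = -4.8730
Value = -HK$4.87

-HK$4.87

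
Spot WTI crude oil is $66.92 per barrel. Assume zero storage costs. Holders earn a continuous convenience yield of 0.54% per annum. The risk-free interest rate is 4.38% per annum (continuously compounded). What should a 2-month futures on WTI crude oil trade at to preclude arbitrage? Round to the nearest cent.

Net carry = r + u − y = 0.0438 + 0.0000 − 0.0054 = 0.0384
F = S·e^((r+u−y)T) = 66.92 · e^(0.0384 × 2/12) = 66.92 · e^0.006400
= 66.92 × 1.006421 = $67.35 per barrel

$67.35 per barrel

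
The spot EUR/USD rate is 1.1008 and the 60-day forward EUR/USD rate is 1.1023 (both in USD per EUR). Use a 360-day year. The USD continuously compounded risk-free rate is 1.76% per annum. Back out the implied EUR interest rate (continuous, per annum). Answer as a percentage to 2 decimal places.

0.94%

F = S·e^((r_USD − r_EUR)T) ⇒ r_EUR = r_USD − ln(F/S)/T
ln(1.1023/1.1008) = 0.001362; /(60/360) = 0.008172
r_EUR = 0.0176 − 0.008172 = 0.009428
r_EUR = 0.94%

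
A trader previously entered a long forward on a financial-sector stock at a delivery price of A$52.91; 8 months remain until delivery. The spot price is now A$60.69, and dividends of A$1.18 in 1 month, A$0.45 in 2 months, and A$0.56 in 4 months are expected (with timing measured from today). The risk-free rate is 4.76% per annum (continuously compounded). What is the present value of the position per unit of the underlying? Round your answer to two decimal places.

A$7.26

PV(remaining dividends) I = 1.18·e^(−0.0476·1/12) + 0.45·e^(−0.0476·2/12) + 0.56·e^(−0.0476·4/12) = 2.1730
Current forward F = (S − I)·e^(rT) = (60.69 − 2.1730)·e^(0.0476·8/12) = 58.5170 × 1.032242 = 60.4037
Value (long) = (F − K)·e^(−rT) = (60.4037 − 52.91) × 0.968765 = 7.2596
Value = A$7.26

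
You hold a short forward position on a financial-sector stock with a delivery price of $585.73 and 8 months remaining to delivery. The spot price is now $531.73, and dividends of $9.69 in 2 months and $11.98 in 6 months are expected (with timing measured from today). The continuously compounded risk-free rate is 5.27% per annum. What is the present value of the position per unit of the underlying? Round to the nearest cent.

$55.05

PV(remaining dividends) I = 9.69·e^(−0.0527·2/12) + 11.98·e^(−0.0527·6/12) = 21.2737
Current forward F = (S − I)·e^(rT) = (531.73 − 21.2737)·e^(0.0527·8/12) = 510.4563 × 1.035758 = 528.7092
Value (long) = (F − K)·e^(−rT) = (528.7092 − 585.73) × 0.965477 = -55.0523
Short position value = −(long value) = $55.05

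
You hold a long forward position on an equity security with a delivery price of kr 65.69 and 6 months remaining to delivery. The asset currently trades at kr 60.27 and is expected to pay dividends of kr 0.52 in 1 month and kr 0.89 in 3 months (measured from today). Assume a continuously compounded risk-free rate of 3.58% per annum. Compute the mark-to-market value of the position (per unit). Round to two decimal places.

-kr 5.66

PV(remaining dividends) I = 0.52·e^(−0.0358·1/12) + 0.89·e^(−0.0358·3/12) = 1.4005
Current forward F = (S − I)·e^(rT) = (60.27 − 1.4005)·e^(0.0358·6/12) = 58.8695 × 1.018061 = 59.9327
Value (long) = (F − K)·e^(−rT) = (59.9327 − 65.69) × 0.982259 = -5.6552
Value = -kr 5.66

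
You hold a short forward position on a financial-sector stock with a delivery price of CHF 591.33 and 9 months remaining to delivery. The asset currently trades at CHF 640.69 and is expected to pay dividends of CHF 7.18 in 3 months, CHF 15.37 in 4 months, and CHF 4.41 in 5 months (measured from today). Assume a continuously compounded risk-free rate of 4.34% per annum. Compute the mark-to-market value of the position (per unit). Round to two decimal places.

PV(remaining dividends) I = 7.18·e^(−0.0434·3/12) + 15.37·e^(−0.0434·4/12) + 4.41·e^(−0.0434·5/12) = 26.5827
Current forward F = (S − I)·e^(rT) = (640.69 − 26.5827)·e^(0.0434·9/12) = 614.1073 × 1.033086 = 634.4257
Value (long) = (F − K)·e^(−rT) = (634.4257 − 591.33) × 0.967974 = 41.7155
Short position value = −(long value) = -CHF 41.72

-CHF 41.72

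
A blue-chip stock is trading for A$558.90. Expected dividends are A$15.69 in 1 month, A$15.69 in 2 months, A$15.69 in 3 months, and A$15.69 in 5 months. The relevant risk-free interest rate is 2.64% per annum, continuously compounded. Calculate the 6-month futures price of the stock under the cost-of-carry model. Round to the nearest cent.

A$503.12

PV(dividends) I = 15.69·e^(−0.0264·1/12) + 15.69·e^(−0.0264·2/12) + 15.69·e^(−0.0264·3/12) + 15.69·e^(−0.0264·5/12)
I = 15.6555 + 15.6211 + 15.5868 + 15.5184 = 62.3818
F = (S − I)·e^(rT) = (558.90 − 62.3818) · e^(0.0264·6/12)
= 496.5182 · e^0.013200 = 496.5182 × 1.013288 = A$503.12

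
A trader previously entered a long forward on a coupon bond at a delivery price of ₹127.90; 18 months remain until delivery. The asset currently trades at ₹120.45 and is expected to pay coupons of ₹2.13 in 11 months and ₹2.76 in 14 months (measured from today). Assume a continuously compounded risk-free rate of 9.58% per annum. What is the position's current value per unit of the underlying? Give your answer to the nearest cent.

PV(remaining coupons) I = 2.13·e^(−0.0958·11/12) + 2.76·e^(−0.0958·14/12) = 4.4191
Current forward F = (S − I)·e^(rT) = (120.45 − 4.4191)·e^(0.0958·18/12) = 116.0309 × 1.154538 = 133.9621
Value (long) = (F − K)·e^(−rT) = (133.9621 − 127.90) × 0.866148 = 5.2507
Value = ₹5.25

₹5.25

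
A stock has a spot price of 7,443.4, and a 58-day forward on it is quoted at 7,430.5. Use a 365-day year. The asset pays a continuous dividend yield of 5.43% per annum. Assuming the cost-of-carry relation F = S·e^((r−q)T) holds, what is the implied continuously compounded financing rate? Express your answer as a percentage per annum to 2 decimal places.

From F = S·e^((r−q)T): (r − q) = ln(F/S)/T
ln(7430.5/7443.4) = ln(0.998267) = -0.001735
(r − q) = -0.001735 / (58/365) = -0.010919
r = ln(F/S)/T + q = -0.010919 + 0.0543 = 0.043381
r = 4.34%

4.34%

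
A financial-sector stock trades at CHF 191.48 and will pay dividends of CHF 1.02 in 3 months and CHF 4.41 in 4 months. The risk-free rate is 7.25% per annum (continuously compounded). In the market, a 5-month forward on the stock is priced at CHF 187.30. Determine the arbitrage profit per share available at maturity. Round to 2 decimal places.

CHF 4.58 per share

PV(dividends) I = 1.02·e^(−0.0725·3/12) + 4.41·e^(−0.0725·4/12) = 5.3064
Fair forward F* = (S − I)·e^(rT) = (191.48 − 5.3064)·e^0.030208 = 186.1736 × 1.030669 = 191.8834
Market CHF 187.30 < fair 191.8834: forward underpriced → reverse cash-and-carry (short the stock, invest proceeds at r, pay the dividends, go long the forward).
Profit at T = |F_mkt − F*| = |187.30 − 191.8834| = CHF 4.58 per share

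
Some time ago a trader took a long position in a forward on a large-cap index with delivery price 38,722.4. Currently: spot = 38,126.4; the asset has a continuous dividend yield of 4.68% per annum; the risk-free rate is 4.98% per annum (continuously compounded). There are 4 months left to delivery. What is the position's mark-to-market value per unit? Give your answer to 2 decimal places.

Current fair forward for the remaining 4 months: F = S·e^((r − q)·T), (r − q) = 0.0498 − 0.0468 = 0.0030
F = 38126.4 · e^(0.0030 × 4/12) = 38126.4 × 1.00100050 = 38164.5455
Value of long forward = (F − K)·e^(−rT) = (38164.5455 − 38722.4) · e^(−0.0498·4/12)
= -557.8545 × 0.98353702 = -548.67

-548.67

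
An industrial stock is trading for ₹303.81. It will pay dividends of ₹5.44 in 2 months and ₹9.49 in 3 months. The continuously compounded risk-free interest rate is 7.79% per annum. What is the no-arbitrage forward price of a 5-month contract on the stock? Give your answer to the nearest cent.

PV(dividends) I = 5.44·e^(−0.0779·2/12) + 9.49·e^(−0.0779·3/12)
I = 5.3698 + 9.3070 = 14.6768
F = (S − I)·e^(rT) = (303.81 − 14.6768) · e^(0.0779·5/12)
= 289.1332 · e^0.032458 = 289.1332 × 1.032991 = ₹298.67

₹298.67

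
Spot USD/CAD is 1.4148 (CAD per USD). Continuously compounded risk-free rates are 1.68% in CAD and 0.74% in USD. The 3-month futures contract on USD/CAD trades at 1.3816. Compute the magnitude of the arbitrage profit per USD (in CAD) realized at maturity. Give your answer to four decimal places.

0.0365 per USD (in CAD)

Fair futures: F* = S·e^(carry·T), with carry = (r_CAD − r_USD) = 0.0168 − 0.0074 = 0.0094
F* = 1.4148 · e^(0.0094 × 3/12) = 1.4148 · e^0.002350 = 1.4148 × 1.002353 = 1.4181
Market 1.3816 < fair 1.4181: forward underpriced → reverse cash-and-carry (short spot, go long the forward).
At maturity, profit = |F_mkt − F*| = |1.3816 − 1.4181| = 0.0365 per USD (in CAD)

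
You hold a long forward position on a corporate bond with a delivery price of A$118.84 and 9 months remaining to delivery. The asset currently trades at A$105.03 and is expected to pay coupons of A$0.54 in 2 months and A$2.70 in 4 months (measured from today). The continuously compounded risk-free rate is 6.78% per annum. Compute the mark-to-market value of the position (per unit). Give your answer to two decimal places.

PV(remaining coupons) I = 0.54·e^(−0.0678·2/12) + 2.70·e^(−0.0678·4/12) = 3.1736
Current forward F = (S − I)·e^(rT) = (105.03 − 3.1736)·e^(0.0678·9/12) = 101.8564 × 1.052165 = 107.1697
Value (long) = (F − K)·e^(−rT) = (107.1697 − 118.84) × 0.950421 = -11.0917
Value = -A$11.09

-A$11.09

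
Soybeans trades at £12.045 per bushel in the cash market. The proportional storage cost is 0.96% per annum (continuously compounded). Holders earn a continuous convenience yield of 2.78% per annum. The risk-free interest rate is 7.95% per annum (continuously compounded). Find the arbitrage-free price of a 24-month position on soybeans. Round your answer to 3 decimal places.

Net carry = r + u − y = 0.0795 + 0.0096 − 0.0278 = 0.0613
F = S·e^((r+u−y)T) = 12.045 · e^(0.0613 × 24/12) = 12.045 · e^0.122600
= 12.045 × 1.130432 = £13.616 per bushel

£13.616 per bushel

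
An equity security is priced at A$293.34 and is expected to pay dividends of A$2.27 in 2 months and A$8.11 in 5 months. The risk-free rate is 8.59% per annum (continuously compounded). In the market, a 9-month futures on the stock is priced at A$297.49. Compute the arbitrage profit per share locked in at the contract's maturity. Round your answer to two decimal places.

A$4.64 per share

PV(dividends) I = 2.27·e^(−0.0859·2/12) + 8.11·e^(−0.0859·5/12) = 10.0626
Fair futures F* = (S − I)·e^(rT) = (293.34 − 10.0626)·e^0.064425 = 283.2774 × 1.066546 = 302.1284
Market A$297.49 < fair 302.1284: forward underpriced → reverse cash-and-carry (short the stock, invest proceeds at r, pay the dividends, go long the forward).
Profit at T = |F_mkt − F*| = |297.49 − 302.1284| = A$4.64 per share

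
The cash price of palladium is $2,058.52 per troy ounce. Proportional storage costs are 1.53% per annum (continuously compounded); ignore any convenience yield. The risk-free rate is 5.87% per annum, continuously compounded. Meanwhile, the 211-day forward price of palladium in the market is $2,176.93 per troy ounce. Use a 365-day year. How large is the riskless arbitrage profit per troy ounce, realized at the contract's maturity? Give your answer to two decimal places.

$28.44 per troy ounce

Fair forward: F* = S·e^(carry·T), with carry = (r + u) = 0.0587 + 0.0153 = 0.0740
F* = 2058.52 · e^(0.0740 × 211/365) = 2058.52 · e^0.04277808 = 2058.52 × 1.04370625 = $2148.4902
Market $2176.93 > fair $2148.4902: forward overpriced → cash-and-carry (buy spot, short the forward).
At maturity, profit = |F_mkt − F*| = |2176.93 − 2148.4902| = $28.44 per troy ounce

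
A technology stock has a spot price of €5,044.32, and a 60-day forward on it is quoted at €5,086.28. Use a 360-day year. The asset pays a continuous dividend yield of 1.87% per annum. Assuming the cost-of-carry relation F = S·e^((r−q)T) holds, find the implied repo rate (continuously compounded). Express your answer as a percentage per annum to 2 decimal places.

From F = S·e^((r−q)T): (r − q) = ln(F/S)/T
ln(5086.28/5044.32) = ln(1.008318) = 0.008284
(r − q) = 0.008284 / (60/360) = 0.049704
r = ln(F/S)/T + q = 0.049704 + 0.0187 = 0.068404
r = 6.84%

6.84%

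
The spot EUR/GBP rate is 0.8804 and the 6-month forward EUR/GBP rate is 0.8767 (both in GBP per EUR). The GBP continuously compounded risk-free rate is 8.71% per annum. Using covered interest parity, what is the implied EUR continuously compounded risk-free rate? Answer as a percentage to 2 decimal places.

F = S·e^((r_GBP − r_EUR)T) ⇒ r_EUR = r_GBP − ln(F/S)/T
ln(0.8767/0.8804) = -0.004211; /(6/12) = -0.008422
r_EUR = 0.0871 + 0.008422 = 0.095522
r_EUR = 9.55%

9.55%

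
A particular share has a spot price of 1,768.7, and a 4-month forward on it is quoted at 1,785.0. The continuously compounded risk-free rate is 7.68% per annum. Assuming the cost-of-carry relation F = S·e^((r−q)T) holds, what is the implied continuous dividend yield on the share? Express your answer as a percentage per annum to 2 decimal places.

4.93%

From F = S·e^((r−q)T): (r − q) = ln(F/S)/T
ln(1785.0/1768.7) = ln(1.009216) = 0.009174
(r − q) = 0.009174 / (4/12) = 0.027522
q = r − ln(F/S)/T = 0.0768 − 0.027522 = 0.049278
q = 4.93%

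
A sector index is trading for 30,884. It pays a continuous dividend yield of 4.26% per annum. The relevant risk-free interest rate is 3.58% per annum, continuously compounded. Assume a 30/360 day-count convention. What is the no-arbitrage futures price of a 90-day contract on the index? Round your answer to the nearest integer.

30,832

F = S·e^((r − q)T) = 30884 · e^((0.0358 − 0.0426) × 90/360)
= 30884 · e^-0.001700 = 30884 × 0.998301
F = 30,832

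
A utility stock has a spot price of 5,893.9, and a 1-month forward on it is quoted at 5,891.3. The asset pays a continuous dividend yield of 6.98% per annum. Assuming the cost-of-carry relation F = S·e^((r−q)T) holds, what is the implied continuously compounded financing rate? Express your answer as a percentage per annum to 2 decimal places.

6.45%

From F = S·e^((r−q)T): (r − q) = ln(F/S)/T
ln(5891.3/5893.9) = ln(0.999559) = -0.000441
(r − q) = -0.000441 / (1/12) = -0.005292
r = ln(F/S)/T + q = -0.005292 + 0.0698 = 0.064508
r = 6.45%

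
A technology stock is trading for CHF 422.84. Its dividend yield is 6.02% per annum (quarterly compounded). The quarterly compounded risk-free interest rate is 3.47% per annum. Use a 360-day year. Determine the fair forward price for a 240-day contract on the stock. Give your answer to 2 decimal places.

CHF 415.80

F = S · (1+r/4)^(4T) / (1+q/4)^(4T)
= 422.84 × 1.023301 / 1.040638 = 422.84 × 0.983340
F = CHF 415.80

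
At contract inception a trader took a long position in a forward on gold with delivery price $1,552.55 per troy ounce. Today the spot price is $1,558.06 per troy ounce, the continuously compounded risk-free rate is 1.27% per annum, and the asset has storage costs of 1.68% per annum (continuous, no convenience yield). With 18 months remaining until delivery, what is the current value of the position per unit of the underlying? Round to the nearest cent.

$74.57 per troy ounce

Current fair forward for the remaining 18 months: F = S·e^((r + u)·T), (r + u) = 0.0127 + 0.0168 = 0.0295
F = 1558.06 · e^(0.0295 × 18/12) = 1558.06 × 1.04524363 = 1628.5523
Value of long forward = (F − K)·e^(−rT) = (1628.5523 − 1552.55) · e^(−0.0127·18/12)
= 76.0023 × 0.98113030 = 74.57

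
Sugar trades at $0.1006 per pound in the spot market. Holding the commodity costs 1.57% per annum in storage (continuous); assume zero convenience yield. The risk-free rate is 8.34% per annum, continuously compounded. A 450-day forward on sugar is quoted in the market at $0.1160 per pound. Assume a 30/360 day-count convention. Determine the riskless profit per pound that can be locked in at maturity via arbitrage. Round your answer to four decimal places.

$0.0021 per pound

Fair forward: F* = S·e^(carry·T), with carry = (r + u) = 0.0834 + 0.0157 = 0.0991
F* = 0.1006 · e^(0.0991 × 450/360) = 0.1006 · e^0.123875 = 0.1006 × 1.131874 = $0.1139
Market $0.1160 > fair $0.1139: forward overpriced → cash-and-carry (buy spot, short the forward).
At maturity, profit = |F_mkt − F*| = |0.1160 − 0.1139| = $0.0021 per pound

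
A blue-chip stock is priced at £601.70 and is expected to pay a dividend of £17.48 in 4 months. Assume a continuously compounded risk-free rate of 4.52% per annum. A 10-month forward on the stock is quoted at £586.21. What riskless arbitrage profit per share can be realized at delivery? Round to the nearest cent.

£20.71 per share

PV(dividends) I = 17.48·e^(−0.0452·4/12) = 17.2186
Fair forward F* = (S − I)·e^(rT) = (601.70 − 17.2186)·e^0.037667 = 584.4814 × 1.038385 = 606.9167
Market £586.21 < fair 606.9167: forward underpriced → reverse cash-and-carry (short the stock, invest proceeds at r, pay the dividends, go long the forward).
Profit at T = |F_mkt − F*| = |586.21 − 606.9167| = £20.71 per share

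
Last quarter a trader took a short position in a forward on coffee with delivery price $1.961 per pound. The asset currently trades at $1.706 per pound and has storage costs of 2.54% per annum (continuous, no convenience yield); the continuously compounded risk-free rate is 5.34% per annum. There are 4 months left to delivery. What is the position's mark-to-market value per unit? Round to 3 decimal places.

Current fair forward for the remaining 4 months: F = S·e^((r + u)·T), (r + u) = 0.0534 + 0.0254 = 0.0788
F = 1.706 · e^(0.0788 × 4/12) = 1.706 × 1.026615 = 1.7514
Value of long forward = (F − K)·e^(−rT) = (1.7514 − 1.961) · e^(−0.0534·4/12)
= -0.2096 × 0.982357 = -0.206
Short position value = −(long value) = $0.206

$0.206 per pound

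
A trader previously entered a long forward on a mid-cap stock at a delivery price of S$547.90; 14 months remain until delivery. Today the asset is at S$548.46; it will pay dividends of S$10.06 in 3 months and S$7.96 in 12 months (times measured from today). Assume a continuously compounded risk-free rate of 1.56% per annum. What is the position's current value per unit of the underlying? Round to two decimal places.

PV(remaining dividends) I = 10.06·e^(−0.0156·3/12) + 7.96·e^(−0.0156·12/12) = 17.8576
Current forward F = (S − I)·e^(rT) = (548.46 − 17.8576)·e^(0.0156·14/12) = 530.6024 × 1.018367 = 540.3480
Value (long) = (F − K)·e^(−rT) = (540.3480 − 547.90) × 0.981965 = -7.4158
Value = -S$7.42

-S$7.42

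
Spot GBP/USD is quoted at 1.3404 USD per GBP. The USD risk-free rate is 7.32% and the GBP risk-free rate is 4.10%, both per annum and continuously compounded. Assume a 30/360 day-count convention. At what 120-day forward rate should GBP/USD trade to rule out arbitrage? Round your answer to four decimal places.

F = S·e^((r_USD − r_GBP)T) = 1.3404 · e^((0.0732 − 0.0410) × 120/360)
= 1.3404 · e^0.010733 = 1.3404 × 1.010791
F = 1.3549 USD per GBP

1.3549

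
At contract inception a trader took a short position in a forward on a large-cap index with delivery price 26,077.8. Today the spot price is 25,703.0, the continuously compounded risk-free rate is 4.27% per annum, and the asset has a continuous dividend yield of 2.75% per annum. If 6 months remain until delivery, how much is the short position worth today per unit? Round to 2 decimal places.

Current fair forward for the remaining 6 months: F = S·e^((r − q)·T), (r − q) = 0.0427 − 0.0275 = 0.0152
F = 25703.0 · e^(0.0152 × 6/12) = 25703.0 × 1.00762895 = 25899.0869
Value of long forward = (F − K)·e^(−rT) = (25899.0869 − 26077.8) · e^(−0.0427·6/12)
= -178.7131 × 0.97887630 = -174.94
Short position value = −(long value) = 174.94

174.94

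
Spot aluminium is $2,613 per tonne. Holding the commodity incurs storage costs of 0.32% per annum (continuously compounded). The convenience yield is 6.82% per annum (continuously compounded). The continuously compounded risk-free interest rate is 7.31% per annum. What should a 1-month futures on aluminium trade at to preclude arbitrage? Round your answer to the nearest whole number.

$2,615 per tonne

Net carry = r + u − y = 0.0731 + 0.0032 − 0.0682 = 0.0081
F = S·e^((r+u−y)T) = 2613 · e^(0.0081 × 1/12) = 2613 · e^0.000675
= 2613 × 1.000675 = $2,615 per tonne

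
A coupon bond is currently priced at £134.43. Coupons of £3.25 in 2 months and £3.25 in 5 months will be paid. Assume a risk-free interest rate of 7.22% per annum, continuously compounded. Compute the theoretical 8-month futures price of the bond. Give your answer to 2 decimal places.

£134.38

PV(coupons) I = 3.25·e^(−0.0722·2/12) + 3.25·e^(−0.0722·5/12)
I = 3.2111 + 3.1537 = 6.3648
F = (S − I)·e^(rT) = (134.43 − 6.3648) · e^(0.0722·8/12)
= 128.0652 · e^0.048133 = 128.0652 × 1.049310 = £134.38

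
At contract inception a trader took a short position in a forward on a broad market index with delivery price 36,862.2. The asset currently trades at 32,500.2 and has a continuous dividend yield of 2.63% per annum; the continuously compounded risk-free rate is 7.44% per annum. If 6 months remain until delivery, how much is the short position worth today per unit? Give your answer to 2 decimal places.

Current fair forward for the remaining 6 months: F = S·e^((r − q)·T), (r − q) = 0.0744 − 0.0263 = 0.0481
F = 32500.2 · e^(0.0481 × 6/12) = 32500.2 × 1.02434153 = 33291.3046
Value of long forward = (F − K)·e^(−rT) = (33291.3046 − 36862.2) · e^(−0.0744·6/12)
= -3570.8954 × 0.96348342 = -3440.50
Short position value = −(long value) = 3440.50

3440.50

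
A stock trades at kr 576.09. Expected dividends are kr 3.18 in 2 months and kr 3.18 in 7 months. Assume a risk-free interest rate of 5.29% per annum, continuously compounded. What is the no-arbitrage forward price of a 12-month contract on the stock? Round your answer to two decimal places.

PV(dividends) I = 3.18·e^(−0.0529·2/12) + 3.18·e^(−0.0529·7/12)
I = 3.1521 + 3.0834 = 6.2355
F = (S − I)·e^(rT) = (576.09 − 6.2355) · e^(0.0529·12/12)
= 569.8545 · e^0.052900 = 569.8545 × 1.054324 = kr 600.81

kr 600.81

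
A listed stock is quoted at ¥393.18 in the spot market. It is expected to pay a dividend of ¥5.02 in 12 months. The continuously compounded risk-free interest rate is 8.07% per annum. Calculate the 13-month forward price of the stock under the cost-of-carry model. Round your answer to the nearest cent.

¥424.05

PV(dividends) I = 5.02·e^(−0.0807·12/12)
I = 4.6308
F = (S − I)·e^(rT) = (393.18 − 4.6308) · e^(0.0807·13/12)
= 388.5492 · e^0.087425 = 388.5492 × 1.091360 = ¥424.05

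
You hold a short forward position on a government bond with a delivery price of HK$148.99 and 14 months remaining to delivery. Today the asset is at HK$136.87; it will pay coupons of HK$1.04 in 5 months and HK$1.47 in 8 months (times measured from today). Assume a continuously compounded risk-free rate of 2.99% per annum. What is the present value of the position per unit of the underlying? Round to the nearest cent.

HK$9.48

PV(remaining coupons) I = 1.04·e^(−0.0299·5/12) + 1.47·e^(−0.0299·8/12) = 2.4681
Current forward F = (S − I)·e^(rT) = (136.87 − 2.4681)·e^(0.0299·14/12) = 134.4019 × 1.035499 = 139.1730
Value (long) = (F − K)·e^(−rT) = (139.1730 − 148.99) × 0.965718 = -9.4805
Short position value = −(long value) = HK$9.48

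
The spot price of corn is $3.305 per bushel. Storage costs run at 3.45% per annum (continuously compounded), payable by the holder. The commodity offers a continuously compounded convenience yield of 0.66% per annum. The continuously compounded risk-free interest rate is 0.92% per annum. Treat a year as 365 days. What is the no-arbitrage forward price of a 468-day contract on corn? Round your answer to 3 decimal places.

$3.466 per bushel

Net carry = r + u − y = 0.0092 + 0.0345 − 0.0066 = 0.0371
F = S·e^((r+u−y)T) = 3.305 · e^(0.0371 × 468/365) = 3.305 · e^0.047569
= 3.305 × 1.048719 = $3.466 per bushel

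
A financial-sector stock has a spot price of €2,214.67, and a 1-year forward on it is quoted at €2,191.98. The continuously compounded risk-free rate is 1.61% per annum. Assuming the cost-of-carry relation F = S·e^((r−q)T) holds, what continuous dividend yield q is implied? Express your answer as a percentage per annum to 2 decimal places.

From F = S·e^((r−q)T): (r − q) = ln(F/S)/T
ln(2191.98/2214.67) = ln(0.989755) = -0.010298
(r − q) = -0.010298 / (12/12) = -0.010298
q = r − ln(F/S)/T = 0.0161 + 0.010298 = 0.026398
q = 2.64%

2.64%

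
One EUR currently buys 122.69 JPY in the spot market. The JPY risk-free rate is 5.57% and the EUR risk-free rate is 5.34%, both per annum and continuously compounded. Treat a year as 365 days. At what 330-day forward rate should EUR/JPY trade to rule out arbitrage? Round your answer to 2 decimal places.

122.95

F = S·e^((r_JPY − r_EUR)T) = 122.69 · e^((0.0557 − 0.0534) × 330/365)
= 122.69 · e^0.002079 = 122.69 × 1.002081
F = 122.95 JPY per EUR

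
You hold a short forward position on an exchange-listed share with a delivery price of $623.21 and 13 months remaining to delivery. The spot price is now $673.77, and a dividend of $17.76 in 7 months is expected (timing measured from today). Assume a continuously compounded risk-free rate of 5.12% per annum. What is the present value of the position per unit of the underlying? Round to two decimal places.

PV(remaining dividends) I = 17.76·e^(−0.0512·7/12) = 17.2374
Current forward F = (S − I)·e^(rT) = (673.77 − 17.2374)·e^(0.0512·13/12) = 656.5326 × 1.057034 = 693.9773
Value (long) = (F − K)·e^(−rT) = (693.9773 − 623.21) × 0.946044 = 66.9490
Short position value = −(long value) = -$66.95

-$66.95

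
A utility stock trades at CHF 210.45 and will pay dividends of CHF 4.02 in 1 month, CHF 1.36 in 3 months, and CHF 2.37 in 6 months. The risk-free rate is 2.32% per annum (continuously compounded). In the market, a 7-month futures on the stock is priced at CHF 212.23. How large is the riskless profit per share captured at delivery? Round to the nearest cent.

PV(dividends) I = 4.02·e^(−0.0232·1/12) + 1.36·e^(−0.0232·3/12) + 2.37·e^(−0.0232·6/12) = 7.7070
Fair futures F* = (S − I)·e^(rT) = (210.45 − 7.7070)·e^0.013533 = 202.7430 × 1.013625 = 205.5054
Market CHF 212.23 > fair 205.5054: forward overpriced → cash-and-carry (borrow at r, buy the stock and collect the dividends, short the forward).
Profit at T = |F_mkt − F*| = |212.23 − 205.5054| = CHF 6.72 per share

CHF 6.72 per share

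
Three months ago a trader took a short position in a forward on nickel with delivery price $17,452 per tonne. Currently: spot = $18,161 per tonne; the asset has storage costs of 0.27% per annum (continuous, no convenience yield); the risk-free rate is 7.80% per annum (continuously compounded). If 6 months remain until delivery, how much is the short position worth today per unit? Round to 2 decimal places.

Current fair forward for the remaining 6 months: F = S·e^((r + u)·T), (r + u) = 0.0780 + 0.0027 = 0.0807
F = 18161 · e^(0.0807 × 6/12) = 18161 × 1.04117512 = 18908.7814
Value of long forward = (F − K)·e^(−rT) = (18908.7814 − 17452) · e^(−0.0780·6/12)
= 1456.7814 × 0.96175071 = 1401.06
Short position value = −(long value) = -$1401.06

-$1401.06 per tonne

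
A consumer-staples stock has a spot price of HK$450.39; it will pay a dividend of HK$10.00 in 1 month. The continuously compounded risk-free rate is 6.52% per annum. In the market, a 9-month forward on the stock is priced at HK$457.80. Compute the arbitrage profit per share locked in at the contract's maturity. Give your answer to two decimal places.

PV(dividends) I = 10.00·e^(−0.0652·1/12) = 9.9458
Fair forward F* = (S − I)·e^(rT) = (450.39 − 9.9458)·e^0.048900 = 440.4442 × 1.050115 = 462.5171
Market HK$457.80 < fair 462.5171: forward underpriced → reverse cash-and-carry (short the stock, invest proceeds at r, pay the dividends, go long the forward).
Profit at T = |F_mkt − F*| = |457.80 − 462.5171| = HK$4.72 per share

HK$4.72 per share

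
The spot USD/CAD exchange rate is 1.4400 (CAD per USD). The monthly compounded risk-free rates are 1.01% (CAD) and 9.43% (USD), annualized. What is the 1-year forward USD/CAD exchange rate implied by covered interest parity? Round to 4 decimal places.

By covered interest parity, F = S · (1+r_CAD/12)^(12T) / (1+r_USD/12)^(12T)
= 1.4400 × 1.010147 / 1.098484 = 1.4400 × 0.919583
F = 1.3242 CAD per USD

1.3242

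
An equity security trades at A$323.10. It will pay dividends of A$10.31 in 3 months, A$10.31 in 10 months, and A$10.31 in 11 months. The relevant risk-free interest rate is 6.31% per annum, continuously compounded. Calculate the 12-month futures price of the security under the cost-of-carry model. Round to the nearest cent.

A$312.55

PV(dividends) I = 10.31·e^(−0.0631·3/12) + 10.31·e^(−0.0631·10/12) + 10.31·e^(−0.0631·11/12)
I = 10.1486 + 9.7819 + 9.7306 = 29.6611
F = (S − I)·e^(rT) = (323.10 − 29.6611) · e^(0.0631·12/12)
= 293.4389 · e^0.063100 = 293.4389 × 1.065133 = A$312.55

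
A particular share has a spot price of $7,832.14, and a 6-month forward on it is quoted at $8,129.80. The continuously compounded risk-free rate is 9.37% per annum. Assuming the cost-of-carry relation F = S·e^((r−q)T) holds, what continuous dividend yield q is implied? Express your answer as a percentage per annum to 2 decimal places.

1.91%

From F = S·e^((r−q)T): (r − q) = ln(F/S)/T
ln(8129.80/7832.14) = ln(1.038005) = 0.037301
(r − q) = 0.037301 / (6/12) = 0.074602
q = r − ln(F/S)/T = 0.0937 − 0.074602 = 0.019098
q = 1.91%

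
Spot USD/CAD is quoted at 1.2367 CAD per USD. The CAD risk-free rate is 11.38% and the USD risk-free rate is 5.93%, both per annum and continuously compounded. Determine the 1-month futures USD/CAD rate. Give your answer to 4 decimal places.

1.2423

F = S·e^((r_CAD − r_USD)T) = 1.2367 · e^((0.1138 − 0.0593) × 1/12)
= 1.2367 · e^0.004542 = 1.2367 × 1.004552
F = 1.2423 CAD per USD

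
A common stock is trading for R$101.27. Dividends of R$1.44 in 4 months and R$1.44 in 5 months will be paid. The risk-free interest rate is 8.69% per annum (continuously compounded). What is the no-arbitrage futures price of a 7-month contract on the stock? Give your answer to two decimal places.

PV(dividends) I = 1.44·e^(−0.0869·4/12) + 1.44·e^(−0.0869·5/12)
I = 1.3989 + 1.3888 = 2.7877
F = (S − I)·e^(rT) = (101.27 − 2.7877) · e^(0.0869·7/12)
= 98.4823 · e^0.050692 = 98.4823 × 1.051999 = R$103.60

R$103.60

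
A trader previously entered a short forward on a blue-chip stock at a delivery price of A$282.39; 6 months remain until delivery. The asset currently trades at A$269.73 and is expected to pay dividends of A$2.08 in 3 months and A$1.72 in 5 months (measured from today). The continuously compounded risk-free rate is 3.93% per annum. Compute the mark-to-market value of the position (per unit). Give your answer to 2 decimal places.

PV(remaining dividends) I = 2.08·e^(−0.0393·3/12) + 1.72·e^(−0.0393·5/12) = 3.7517
Current forward F = (S − I)·e^(rT) = (269.73 − 3.7517)·e^(0.0393·6/12) = 265.9783 × 1.019844 = 271.2564
Value (long) = (F − K)·e^(−rT) = (271.2564 − 282.39) × 0.980542 = -10.9170
Short position value = −(long value) = A$10.92

A$10.92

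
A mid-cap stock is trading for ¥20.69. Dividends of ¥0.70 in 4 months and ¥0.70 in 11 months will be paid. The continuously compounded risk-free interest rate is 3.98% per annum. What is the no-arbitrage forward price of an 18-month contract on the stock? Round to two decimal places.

¥20.51

PV(dividends) I = 0.70·e^(−0.0398·4/12) + 0.70·e^(−0.0398·11/12)
I = 0.6908 + 0.6749 = 1.3657
F = (S − I)·e^(rT) = (20.69 − 1.3657) · e^(0.0398·18/12)
= 19.3243 · e^0.059700 = 19.3243 × 1.061518 = ¥20.51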